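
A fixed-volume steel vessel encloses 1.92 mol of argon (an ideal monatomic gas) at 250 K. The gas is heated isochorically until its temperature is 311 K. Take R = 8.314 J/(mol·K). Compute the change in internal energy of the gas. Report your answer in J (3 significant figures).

Constant volume ⇒ W = 0, so Q = ΔU = nCᵥΔT with Cᵥ = 3R/2 = 12.47 J/(mol·K).
ΔU = (1.92)(12.47)(311 − 250) = 1461 J.

ΔU ≈ 1460 J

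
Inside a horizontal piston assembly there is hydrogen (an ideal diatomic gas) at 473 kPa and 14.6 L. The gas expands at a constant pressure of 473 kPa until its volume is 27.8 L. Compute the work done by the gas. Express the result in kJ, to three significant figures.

W ≈ 6.24 kJ

Isobaric: W = P ΔV.
W = (473 kPa)(27.8 − 14.6 L) = (473)(13.2) = 6244 J.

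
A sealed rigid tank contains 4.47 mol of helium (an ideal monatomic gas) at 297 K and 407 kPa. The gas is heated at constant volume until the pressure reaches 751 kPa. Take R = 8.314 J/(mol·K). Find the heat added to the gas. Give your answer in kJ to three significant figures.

Q ≈ 14.0 kJ

Constant volume ⇒ W = 0, so Q = ΔU = nCᵥΔT with Cᵥ = 3R/2 = 12.47 J/(mol·K).
At constant V, T₂/T₁ = P₂/P₁ ⇒ ΔT = T₁(P₂/P₁ − 1) = 297·(751/407 − 1) = 251 K.
ΔU = (4.47)(12.47)(251) = 13994 J.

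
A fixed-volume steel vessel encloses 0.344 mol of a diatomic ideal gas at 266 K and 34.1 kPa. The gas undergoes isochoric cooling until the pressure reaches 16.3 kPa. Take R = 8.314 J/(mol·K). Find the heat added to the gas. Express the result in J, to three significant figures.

Constant volume ⇒ W = 0, so Q = ΔU = nCᵥΔT with Cᵥ = 5R/2 = 20.79 J/(mol·K).
At constant V, T₂/T₁ = P₂/P₁ ⇒ ΔT = T₁(P₂/P₁ − 1) = 266·(16.3/34.1 − 1) = -138.9 K.
ΔU = (0.344)(20.79)(-138.9) = -992.8 J.

Q ≈ -993 J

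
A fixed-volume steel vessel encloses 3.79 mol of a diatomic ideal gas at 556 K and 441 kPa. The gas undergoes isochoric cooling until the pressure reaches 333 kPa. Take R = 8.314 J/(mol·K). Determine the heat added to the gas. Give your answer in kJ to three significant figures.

Constant volume ⇒ W = 0, so Q = ΔU = nCᵥΔT with Cᵥ = 5R/2 = 20.79 J/(mol·K).
At constant V, T₂/T₁ = P₂/P₁ ⇒ ΔT = T₁(P₂/P₁ − 1) = 556·(333/441 − 1) = -136.2 K.
ΔU = (3.79)(20.79)(-136.2) = -10726 J.

Q ≈ -10.7 kJ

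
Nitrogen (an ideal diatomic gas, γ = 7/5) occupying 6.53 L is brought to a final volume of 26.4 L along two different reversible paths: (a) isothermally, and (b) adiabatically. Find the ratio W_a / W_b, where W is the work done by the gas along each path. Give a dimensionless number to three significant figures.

Path (a) isothermal: W = P₁V₁ ln(V₂/V₁) → W_a/(P₁V₁) = 1.397.
Path (b) adiabatic: W = P₁V₁(1 − (V₁/V₂)^(γ−1))/(γ−1) → W_b/(P₁V₁) = 1.07.
W_a / W_b = 1.397 / 1.07 = 1.305.

W_a / W_b ≈ 1.31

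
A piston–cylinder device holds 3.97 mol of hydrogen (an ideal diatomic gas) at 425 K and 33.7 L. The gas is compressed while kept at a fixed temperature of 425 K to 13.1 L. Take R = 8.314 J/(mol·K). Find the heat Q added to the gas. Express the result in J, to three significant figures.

Isothermal ⇒ ΔU = 0, so Q = W = nRT ln(V₂/V₁).
Q = (3.97)(8.314)(425) ln(13.1/33.7) = 14028 × -0.9449 = -13255 J.

Q ≈ -13300 J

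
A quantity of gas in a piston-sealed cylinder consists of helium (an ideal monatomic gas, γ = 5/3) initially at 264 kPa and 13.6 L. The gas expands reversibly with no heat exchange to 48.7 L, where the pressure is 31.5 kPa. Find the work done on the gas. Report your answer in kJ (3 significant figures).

Adiabatic: W = (P₁V₁ − P₂V₂)/(γ − 1) with γ = 5/3.
P₁V₁ = 3590 J, P₂V₂ = 1534 J.
W = (3590 − 1534) / 0.6667 = 3085 J.
Work on gas = −W_by = -3085 J.

W ≈ -3.08 kJ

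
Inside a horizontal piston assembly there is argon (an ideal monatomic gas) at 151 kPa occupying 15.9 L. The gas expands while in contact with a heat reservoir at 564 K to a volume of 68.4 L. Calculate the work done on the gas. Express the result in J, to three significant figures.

Isothermal: W = nRT ln(V₂/V₁) = P₁V₁ ln(V₂/V₁).
P₁V₁ = (151 kPa)(15.9 L) = 2401 J.
W = 2401 × ln(68.4/15.9) = 2401 × 1.459
W_by_gas = 3503 J; work on gas = −W_by = -3503 J.

W ≈ -3500 J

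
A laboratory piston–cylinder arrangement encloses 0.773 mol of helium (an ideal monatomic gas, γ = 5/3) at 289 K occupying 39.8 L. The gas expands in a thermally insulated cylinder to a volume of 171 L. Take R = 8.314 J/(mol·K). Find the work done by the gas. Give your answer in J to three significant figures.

Adiabatic: TV^(γ−1) = const with γ = 5/3.
T₂ = T₁ (V₁/V₂)^(γ−1) = 289 × (39.8/171)^0.667 = 289 × 0.3784 = 109.4 K.
W_by = nCᵥ(T₁ − T₂) = (0.773)(12.47)(289 − 109.4) = 1732 J.

W ≈ 1730 J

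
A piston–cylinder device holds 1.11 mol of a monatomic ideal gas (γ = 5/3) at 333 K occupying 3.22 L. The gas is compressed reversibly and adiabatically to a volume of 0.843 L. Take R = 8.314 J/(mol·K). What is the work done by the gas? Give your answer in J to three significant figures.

W ≈ -6650 J

Adiabatic: TV^(γ−1) = const with γ = 5/3.
T₂ = T₁ (V₁/V₂)^(γ−1) = 333 × (3.22/0.843)^0.667 = 333 × 2.444 = 813.7 K.
W_by = nCᵥ(T₁ − T₂) = (1.11)(12.47)(333 − 813.7) = -6654 J.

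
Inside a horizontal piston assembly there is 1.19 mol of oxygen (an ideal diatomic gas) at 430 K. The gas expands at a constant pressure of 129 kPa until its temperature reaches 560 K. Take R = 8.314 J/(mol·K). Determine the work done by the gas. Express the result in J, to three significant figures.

W ≈ 1290 J

Isobaric: W = P ΔV = nR ΔT.
W = (1.19)(8.314)(560 − 430) = 1286 J.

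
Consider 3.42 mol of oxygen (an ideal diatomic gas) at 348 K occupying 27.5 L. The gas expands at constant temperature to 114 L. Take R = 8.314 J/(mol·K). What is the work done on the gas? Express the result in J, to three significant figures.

Isothermal: W = nRT ln(V₂/V₁).
W = (3.42)(8.314)(348) × ln(114/27.5)
  = 9895 × 1.422
W_by_gas = 14071 J; work on gas = −W_by = -14071 J.

W ≈ -14100 J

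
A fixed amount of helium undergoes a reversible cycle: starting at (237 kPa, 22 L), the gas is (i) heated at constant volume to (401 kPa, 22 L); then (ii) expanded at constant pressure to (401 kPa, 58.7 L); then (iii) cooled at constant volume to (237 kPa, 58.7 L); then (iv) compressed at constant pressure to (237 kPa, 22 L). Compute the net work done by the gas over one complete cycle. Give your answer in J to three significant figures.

W_net ≈ 6020 J

Constant-volume legs do no work.
W(ii) = (401)(58.7 − 22) = 14717 J; W(iv) = (237)(22 − 58.7) = -8698 J.
W_net = 14717 − 8698 = 6019 J (the clockwise enclosed area).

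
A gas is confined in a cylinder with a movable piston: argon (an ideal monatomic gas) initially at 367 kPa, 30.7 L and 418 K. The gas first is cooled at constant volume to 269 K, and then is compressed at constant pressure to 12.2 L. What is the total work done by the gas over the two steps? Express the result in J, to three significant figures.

W_total ≈ -4370 J

Step 1 (isochoric): W = 0 (constant volume).
After step 1: P = 236.2 kPa (V unchanged).
Step 2 (isobaric): W = PΔV = (236.2 kPa)(12.2 − 30.7 L) = -4369 J.
W_total = 0 − 4369 = -4369 J.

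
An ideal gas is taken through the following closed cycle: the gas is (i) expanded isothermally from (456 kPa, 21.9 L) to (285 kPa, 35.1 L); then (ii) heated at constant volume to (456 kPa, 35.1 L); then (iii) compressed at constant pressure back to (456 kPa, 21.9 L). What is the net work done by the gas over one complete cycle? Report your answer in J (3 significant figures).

W_net ≈ -1310 J

Leg (i): W = PᵢVᵢ ln(V_f/Vᵢ) = (9986) ln(35.1/21.9) = 4711 J.
Leg (ii): W = 0.
Leg (iii): W = PΔV = (456)(21.9 − 35.1) = -6019 J.
W_net = 4711 − 6019 = -1308 J.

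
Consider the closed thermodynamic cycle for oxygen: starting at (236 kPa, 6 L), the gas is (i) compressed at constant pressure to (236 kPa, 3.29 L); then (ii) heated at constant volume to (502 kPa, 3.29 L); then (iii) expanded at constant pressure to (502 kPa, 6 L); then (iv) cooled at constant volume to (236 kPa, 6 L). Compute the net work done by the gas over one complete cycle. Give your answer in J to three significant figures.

W_net ≈ 721 J

Constant-volume legs do no work.
W(i) = (236)(3.29 − 6) = -639.6 J; W(iii) = (502)(6 − 3.29) = 1360 J.
W_net = -639.6 + 1360 = 720.9 J (the clockwise enclosed area).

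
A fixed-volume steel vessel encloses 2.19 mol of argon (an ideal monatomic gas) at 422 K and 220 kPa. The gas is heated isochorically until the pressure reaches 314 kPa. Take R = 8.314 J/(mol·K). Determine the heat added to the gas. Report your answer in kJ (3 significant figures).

Constant volume ⇒ W = 0, so Q = ΔU = nCᵥΔT with Cᵥ = 3R/2 = 12.47 J/(mol·K).
At constant V, T₂/T₁ = P₂/P₁ ⇒ ΔT = T₁(P₂/P₁ − 1) = 422·(314/220 − 1) = 180.3 K.
ΔU = (2.19)(12.47)(180.3) = 4925 J.

Q ≈ 4.92 kJ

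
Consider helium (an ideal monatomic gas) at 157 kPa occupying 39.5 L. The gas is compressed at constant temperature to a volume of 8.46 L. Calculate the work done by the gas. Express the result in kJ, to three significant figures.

Isothermal: W = nRT ln(V₂/V₁) = P₁V₁ ln(V₂/V₁).
P₁V₁ = (157 kPa)(39.5 L) = 6202 J.
W = 6202 × ln(8.46/39.5) = 6202 × -1.541
W_by_gas = -9556 J.

W ≈ -9.56 kJ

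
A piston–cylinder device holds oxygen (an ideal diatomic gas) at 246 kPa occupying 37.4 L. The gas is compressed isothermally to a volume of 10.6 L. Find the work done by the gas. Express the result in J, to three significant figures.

Isothermal: W = nRT ln(V₂/V₁) = P₁V₁ ln(V₂/V₁).
P₁V₁ = (246 kPa)(37.4 L) = 9200 J.
W = 9200 × ln(10.6/37.4) = 9200 × -1.261
W_by_gas = -11600 J.

W ≈ -11600 J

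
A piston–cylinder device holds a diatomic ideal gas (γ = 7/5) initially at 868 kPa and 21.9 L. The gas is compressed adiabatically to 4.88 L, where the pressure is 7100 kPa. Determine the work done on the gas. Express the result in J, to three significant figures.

W ≈ 39100 J

Adiabatic: W = (P₁V₁ − P₂V₂)/(γ − 1) with γ = 7/5.
P₁V₁ = 19009 J, P₂V₂ = 34648 J.
W = (19009 − 34648) / 0.4 = -39097 J.
Work on gas = −W_by = 39097 J.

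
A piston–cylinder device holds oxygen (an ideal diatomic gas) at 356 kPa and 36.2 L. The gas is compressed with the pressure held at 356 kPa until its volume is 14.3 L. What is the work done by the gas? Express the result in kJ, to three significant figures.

W ≈ -7.80 kJ

Isobaric: W = P ΔV.
W = (356 kPa)(14.3 − 36.2 L) = (356)(-21.9) = -7796 J.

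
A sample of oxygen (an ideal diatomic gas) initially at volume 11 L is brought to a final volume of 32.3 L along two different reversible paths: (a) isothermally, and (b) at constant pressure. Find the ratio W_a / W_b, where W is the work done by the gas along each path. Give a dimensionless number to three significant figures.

W_a / W_b ≈ 0.556

Path (a) isothermal: W = P₁V₁ ln(V₂/V₁) → W_a/(P₁V₁) = 1.077.
Path (b) isobaric: W = P₁(V₂ − V₁) → W_b/(P₁V₁) = 1.936.
W_a / W_b = 1.077 / 1.936 = 0.5563.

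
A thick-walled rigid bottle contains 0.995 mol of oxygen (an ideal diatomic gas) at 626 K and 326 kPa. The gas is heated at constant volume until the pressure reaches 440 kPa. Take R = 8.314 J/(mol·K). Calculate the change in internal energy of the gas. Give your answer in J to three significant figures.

Constant volume ⇒ W = 0, so Q = ΔU = nCᵥΔT with Cᵥ = 5R/2 = 20.79 J/(mol·K).
At constant V, T₂/T₁ = P₂/P₁ ⇒ ΔT = T₁(P₂/P₁ − 1) = 626·(440/326 − 1) = 218.9 K.
ΔU = (0.995)(20.79)(218.9) = 4527 J.

ΔU ≈ 4530 J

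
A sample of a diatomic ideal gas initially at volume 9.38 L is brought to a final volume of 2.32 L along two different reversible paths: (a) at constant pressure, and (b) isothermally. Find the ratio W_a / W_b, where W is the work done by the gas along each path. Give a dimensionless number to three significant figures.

Path (a) isobaric: W = P₁(V₂ − V₁) → W_a/(P₁V₁) = -0.7527.
Path (b) isothermal: W = P₁V₁ ln(V₂/V₁) → W_b/(P₁V₁) = -1.397.
W_a / W_b = -0.7527 / -1.397 = 0.5388.

W_a / W_b ≈ 0.539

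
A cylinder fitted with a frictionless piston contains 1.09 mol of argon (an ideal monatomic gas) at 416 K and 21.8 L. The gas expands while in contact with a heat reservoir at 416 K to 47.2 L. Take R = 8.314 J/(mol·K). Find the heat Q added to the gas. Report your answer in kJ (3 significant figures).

Isothermal ⇒ ΔU = 0, so Q = W = nRT ln(V₂/V₁).
Q = (1.09)(8.314)(416) ln(47.2/21.8) = 3770 × 0.7725 = 2912 J.

Q ≈ 2.91 kJ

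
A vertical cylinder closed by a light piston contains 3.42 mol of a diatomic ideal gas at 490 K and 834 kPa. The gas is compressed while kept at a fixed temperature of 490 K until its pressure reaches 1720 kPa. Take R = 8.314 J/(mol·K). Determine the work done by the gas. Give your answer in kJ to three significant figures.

W ≈ -10.1 kJ

Isothermal process: W = nRT ln(V₂/V₁) = nRT ln(P₁/P₂).
W = (3.42)(8.314)(490) × ln(834/1720)
  = 13933 × ln(0.4849) = 13933 × -0.7238
W_by_gas = -10085 J.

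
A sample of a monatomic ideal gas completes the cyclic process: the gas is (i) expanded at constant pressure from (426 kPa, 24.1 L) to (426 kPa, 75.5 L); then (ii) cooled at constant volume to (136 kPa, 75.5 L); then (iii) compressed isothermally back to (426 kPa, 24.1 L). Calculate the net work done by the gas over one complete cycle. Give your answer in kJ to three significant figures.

Leg (i): W = PΔV = (426)(75.5 − 24.1) = 21896 J.
Leg (ii): W = 0.
Leg (iii): W = PᵢVᵢ ln(V_f/Vᵢ) = (10268) ln(24.1/75.5) = -11725 J.
W_net = 21896 − 11725 = 10171 J.

W_net ≈ 10.2 kJ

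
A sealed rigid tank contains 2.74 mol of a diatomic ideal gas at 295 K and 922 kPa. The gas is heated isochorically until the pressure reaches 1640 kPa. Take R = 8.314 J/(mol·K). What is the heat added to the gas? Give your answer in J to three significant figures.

Q ≈ 13100 J

Constant volume ⇒ W = 0, so Q = ΔU = nCᵥΔT with Cᵥ = 5R/2 = 20.79 J/(mol·K).
At constant V, T₂/T₁ = P₂/P₁ ⇒ ΔT = T₁(P₂/P₁ − 1) = 295·(1640/922 − 1) = 229.7 K.
ΔU = (2.74)(20.79)(229.7) = 13083 J.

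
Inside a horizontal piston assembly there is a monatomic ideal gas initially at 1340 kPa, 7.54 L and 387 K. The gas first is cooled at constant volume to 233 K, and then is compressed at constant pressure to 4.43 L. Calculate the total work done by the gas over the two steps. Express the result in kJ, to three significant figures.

W_total ≈ -2.51 kJ

Step 1 (isochoric): W = 0 (constant volume).
After step 1: P = 806.8 kPa (V unchanged).
Step 2 (isobaric): W = PΔV = (806.8 kPa)(4.43 − 7.54 L) = -2509 J.
W_total = 0 − 2509 = -2509 J.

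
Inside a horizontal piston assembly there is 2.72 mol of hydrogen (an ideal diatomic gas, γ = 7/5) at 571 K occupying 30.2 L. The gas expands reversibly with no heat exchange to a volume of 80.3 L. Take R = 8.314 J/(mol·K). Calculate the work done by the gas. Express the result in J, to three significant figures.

Adiabatic: TV^(γ−1) = const with γ = 7/5.
T₂ = T₁ (V₁/V₂)^(γ−1) = 571 × (30.2/80.3)^0.4 = 571 × 0.6763 = 386.1 K.
W_by = nCᵥ(T₁ − T₂) = (2.72)(20.79)(571 − 386.1) = 10451 J.

W ≈ 10500 J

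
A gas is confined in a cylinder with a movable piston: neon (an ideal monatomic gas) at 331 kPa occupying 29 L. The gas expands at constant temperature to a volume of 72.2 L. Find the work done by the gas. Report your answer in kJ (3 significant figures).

Isothermal: W = nRT ln(V₂/V₁) = P₁V₁ ln(V₂/V₁).
P₁V₁ = (331 kPa)(29 L) = 9599 J.
W = 9599 × ln(72.2/29) = 9599 × 0.9121
W_by_gas = 8756 J.

W ≈ 8.76 kJ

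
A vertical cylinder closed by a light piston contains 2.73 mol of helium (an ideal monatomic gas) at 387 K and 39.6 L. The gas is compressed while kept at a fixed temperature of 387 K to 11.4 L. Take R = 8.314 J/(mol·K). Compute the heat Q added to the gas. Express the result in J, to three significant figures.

Q ≈ -10900 J

Isothermal ⇒ ΔU = 0, so Q = W = nRT ln(V₂/V₁).
Q = (2.73)(8.314)(387) ln(11.4/39.6) = 8784 × -1.245 = -10938 J.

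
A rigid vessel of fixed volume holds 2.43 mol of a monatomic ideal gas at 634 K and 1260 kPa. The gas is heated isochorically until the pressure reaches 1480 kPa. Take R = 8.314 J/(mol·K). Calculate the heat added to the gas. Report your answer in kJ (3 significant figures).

Q ≈ 3.35 kJ

Constant volume ⇒ W = 0, so Q = ΔU = nCᵥΔT with Cᵥ = 3R/2 = 12.47 J/(mol·K).
At constant V, T₂/T₁ = P₂/P₁ ⇒ ΔT = T₁(P₂/P₁ − 1) = 634·(1480/1260 − 1) = 110.7 K.
ΔU = (2.43)(12.47)(110.7) = 3355 J.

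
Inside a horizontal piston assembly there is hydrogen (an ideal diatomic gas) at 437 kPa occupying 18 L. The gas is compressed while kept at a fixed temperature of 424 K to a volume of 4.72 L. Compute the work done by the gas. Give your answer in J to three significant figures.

Isothermal: W = nRT ln(V₂/V₁) = P₁V₁ ln(V₂/V₁).
P₁V₁ = (437 kPa)(18 L) = 7866 J.
W = 7866 × ln(4.72/18) = 7866 × -1.339
W_by_gas = -10529 J.

W ≈ -10500 J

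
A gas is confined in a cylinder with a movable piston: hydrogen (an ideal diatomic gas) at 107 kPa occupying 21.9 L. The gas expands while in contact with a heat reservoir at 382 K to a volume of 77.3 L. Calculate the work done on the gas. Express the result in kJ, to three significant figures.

Isothermal: W = nRT ln(V₂/V₁) = P₁V₁ ln(V₂/V₁).
P₁V₁ = (107 kPa)(21.9 L) = 2343 J.
W = 2343 × ln(77.3/21.9) = 2343 × 1.261
W_by_gas = 2955 J; work on gas = −W_by = -2955 J.

W ≈ -2.96 kJ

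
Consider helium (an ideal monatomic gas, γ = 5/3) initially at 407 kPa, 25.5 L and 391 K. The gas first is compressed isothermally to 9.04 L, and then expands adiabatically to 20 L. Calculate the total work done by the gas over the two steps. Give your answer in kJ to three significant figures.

W_total ≈ -4.36 kJ

Step 1 (isothermal): W = P₁V₁ ln(V₂/V₁) = (10378) ln(9.04/25.5) = -10763 J.
After step 1: P = 1148 kPa, V = 9.04 L, T = 391 K.
Step 2 (adiabatic): W = (P₁V₁ − P₂V₂)/(γ−1) = (10378 − 6113)/0.667 = 6399 J.
W_total = -10763 + 6399 = -4364 J.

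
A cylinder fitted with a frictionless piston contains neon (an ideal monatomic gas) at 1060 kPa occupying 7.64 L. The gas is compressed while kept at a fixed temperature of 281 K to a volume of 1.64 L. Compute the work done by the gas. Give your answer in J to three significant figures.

W ≈ -12500 J

Isothermal: W = nRT ln(V₂/V₁) = P₁V₁ ln(V₂/V₁).
P₁V₁ = (1060 kPa)(7.64 L) = 8098 J.
W = 8098 × ln(1.64/7.64) = 8098 × -1.539
W_by_gas = -12461 J.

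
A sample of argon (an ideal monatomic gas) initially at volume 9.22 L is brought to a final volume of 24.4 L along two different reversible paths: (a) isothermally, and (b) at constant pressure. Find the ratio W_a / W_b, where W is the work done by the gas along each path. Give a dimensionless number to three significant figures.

Path (a) isothermal: W = P₁V₁ ln(V₂/V₁) → W_a/(P₁V₁) = 0.9732.
Path (b) isobaric: W = P₁(V₂ − V₁) → W_b/(P₁V₁) = 1.646.
W_a / W_b = 0.9732 / 1.646 = 0.5911.

W_a / W_b ≈ 0.591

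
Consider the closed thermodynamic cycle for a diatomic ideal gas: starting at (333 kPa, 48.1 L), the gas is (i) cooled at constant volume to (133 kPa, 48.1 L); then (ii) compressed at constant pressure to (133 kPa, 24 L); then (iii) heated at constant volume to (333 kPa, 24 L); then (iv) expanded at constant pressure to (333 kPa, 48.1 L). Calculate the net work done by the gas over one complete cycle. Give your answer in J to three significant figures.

Constant-volume legs do no work.
W(ii) = (133)(24 − 48.1) = -3205 J; W(iv) = (333)(48.1 − 24) = 8025 J.
W_net = -3205 + 8025 = 4820 J (the clockwise enclosed area).

W_net ≈ 4820 J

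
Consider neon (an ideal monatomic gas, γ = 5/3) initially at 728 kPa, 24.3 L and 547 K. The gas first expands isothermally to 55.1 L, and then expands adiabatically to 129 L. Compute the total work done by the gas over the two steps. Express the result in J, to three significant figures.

W_total ≈ 26000 J

Step 1 (isothermal): W = P₁V₁ ln(V₂/V₁) = (17690) ln(55.1/24.3) = 14483 J.
After step 1: P = 321.1 kPa, V = 55.1 L, T = 547 K.
Step 2 (adiabatic): W = (P₁V₁ − P₂V₂)/(γ−1) = (17690 − 10033)/0.667 = 11486 J.
W_total = 14483 + 11486 = 25968 J.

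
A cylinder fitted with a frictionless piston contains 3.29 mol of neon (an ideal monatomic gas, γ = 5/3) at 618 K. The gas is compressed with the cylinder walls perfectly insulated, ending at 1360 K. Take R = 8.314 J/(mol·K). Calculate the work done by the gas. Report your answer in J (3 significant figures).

Adiabatic ⇒ Q = 0, so W_by = −ΔU = nCᵥ(T₁ − T₂).
Cᵥ = 3R/2 = 12.47 J/(mol·K).
W = (3.29)(12.47)(618 − 1360) = -30444 J.

W ≈ -30400 J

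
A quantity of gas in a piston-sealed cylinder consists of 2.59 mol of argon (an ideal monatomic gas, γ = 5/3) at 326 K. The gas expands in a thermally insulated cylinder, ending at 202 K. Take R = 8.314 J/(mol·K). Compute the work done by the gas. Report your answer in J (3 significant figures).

W ≈ 4010 J

Adiabatic ⇒ Q = 0, so W_by = −ΔU = nCᵥ(T₁ − T₂).
Cᵥ = 3R/2 = 12.47 J/(mol·K).
W = (2.59)(12.47)(326 − 202) = 4005 J.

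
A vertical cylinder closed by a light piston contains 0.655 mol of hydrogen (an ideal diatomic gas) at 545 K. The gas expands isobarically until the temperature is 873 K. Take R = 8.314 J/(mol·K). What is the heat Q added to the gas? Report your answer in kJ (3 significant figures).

Q ≈ 6.25 kJ

Isobaric: W = nRΔT = (0.655)(8.314)(328) = 1786 J.
ΔU = nCᵥΔT with Cᵥ = 5R/2: ΔU = (0.655)(20.79)(328) = 4465 J.
Q = ΔU + W = 4465 + 1786 = 6252 J.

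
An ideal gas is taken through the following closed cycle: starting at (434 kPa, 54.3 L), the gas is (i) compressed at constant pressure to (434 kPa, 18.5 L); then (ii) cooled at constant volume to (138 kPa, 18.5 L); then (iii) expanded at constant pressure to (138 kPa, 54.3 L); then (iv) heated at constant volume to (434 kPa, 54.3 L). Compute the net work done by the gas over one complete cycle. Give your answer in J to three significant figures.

W_net ≈ -10600 J

Constant-volume legs do no work.
W(i) = (434)(18.5 − 54.3) = -15537 J; W(iii) = (138)(54.3 − 18.5) = 4940 J.
W_net = -15537 + 4940 = -10597 J (the counter-clockwise enclosed area).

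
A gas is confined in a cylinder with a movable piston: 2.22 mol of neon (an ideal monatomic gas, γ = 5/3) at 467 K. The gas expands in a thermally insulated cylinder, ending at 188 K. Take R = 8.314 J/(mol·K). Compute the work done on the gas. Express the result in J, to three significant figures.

W ≈ -7720 J

Adiabatic ⇒ Q = 0, so W_by = −ΔU = nCᵥ(T₁ − T₂).
Cᵥ = 3R/2 = 12.47 J/(mol·K).
W = (2.22)(12.47)(467 − 188) = 7724 J.
Work on gas = −W_by = -7724 J.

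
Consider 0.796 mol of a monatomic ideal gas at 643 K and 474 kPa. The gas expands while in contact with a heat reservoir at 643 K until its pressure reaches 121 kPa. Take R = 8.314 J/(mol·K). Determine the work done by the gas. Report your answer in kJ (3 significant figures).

Isothermal process: W = nRT ln(V₂/V₁) = nRT ln(P₁/P₂).
W = (0.796)(8.314)(643) × ln(474/121)
  = 4255 × ln(3.917) = 4255 × 1.365
W_by_gas = 5810 J.

W ≈ 5.81 kJ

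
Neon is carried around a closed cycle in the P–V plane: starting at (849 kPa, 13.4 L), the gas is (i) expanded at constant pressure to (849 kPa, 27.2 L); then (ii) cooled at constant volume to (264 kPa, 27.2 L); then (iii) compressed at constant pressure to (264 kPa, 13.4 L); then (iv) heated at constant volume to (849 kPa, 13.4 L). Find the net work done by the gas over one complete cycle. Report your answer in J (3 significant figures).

Constant-volume legs do no work.
W(i) = (849)(27.2 − 13.4) = 11716 J; W(iii) = (264)(13.4 − 27.2) = -3643 J.
W_net = 11716 − 3643 = 8073 J (the clockwise enclosed area).

W_net ≈ 8070 J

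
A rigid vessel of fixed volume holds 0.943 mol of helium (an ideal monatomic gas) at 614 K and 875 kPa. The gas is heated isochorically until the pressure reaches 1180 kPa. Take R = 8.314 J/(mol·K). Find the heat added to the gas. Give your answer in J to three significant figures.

Q ≈ 2520 J

Constant volume ⇒ W = 0, so Q = ΔU = nCᵥΔT with Cᵥ = 3R/2 = 12.47 J/(mol·K).
At constant V, T₂/T₁ = P₂/P₁ ⇒ ΔT = T₁(P₂/P₁ − 1) = 614·(1180/875 − 1) = 214 K.
ΔU = (0.943)(12.47)(214) = 2517 J.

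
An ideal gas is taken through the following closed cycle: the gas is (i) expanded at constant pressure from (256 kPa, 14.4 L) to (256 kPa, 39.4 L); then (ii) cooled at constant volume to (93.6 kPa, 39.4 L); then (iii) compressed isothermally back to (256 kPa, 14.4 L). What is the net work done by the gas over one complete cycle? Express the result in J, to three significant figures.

Leg (i): W = PΔV = (256)(39.4 − 14.4) = 6400 J.
Leg (ii): W = 0.
Leg (iii): W = PᵢVᵢ ln(V_f/Vᵢ) = (3688) ln(14.4/39.4) = -3712 J.
W_net = 6400 − 3712 = 2688 J.

W_net ≈ 2690 J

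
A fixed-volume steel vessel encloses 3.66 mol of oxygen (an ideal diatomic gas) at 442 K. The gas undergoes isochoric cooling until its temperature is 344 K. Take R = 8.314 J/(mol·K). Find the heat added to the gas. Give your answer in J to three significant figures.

Constant volume ⇒ W = 0, so Q = ΔU = nCᵥΔT with Cᵥ = 5R/2 = 20.79 J/(mol·K).
ΔU = (3.66)(20.79)(344 − 442) = -7455 J.

Q ≈ -7460 J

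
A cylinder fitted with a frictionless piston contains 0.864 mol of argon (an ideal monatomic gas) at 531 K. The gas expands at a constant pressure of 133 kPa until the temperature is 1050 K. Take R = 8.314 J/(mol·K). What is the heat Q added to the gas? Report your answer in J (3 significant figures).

Isobaric: W = nRΔT = (0.864)(8.314)(519) = 3728 J.
ΔU = nCᵥΔT with Cᵥ = 3R/2: ΔU = (0.864)(12.47)(519) = 5592 J.
Q = ΔU + W = 5592 + 3728 = 9320 J.

Q ≈ 9320 J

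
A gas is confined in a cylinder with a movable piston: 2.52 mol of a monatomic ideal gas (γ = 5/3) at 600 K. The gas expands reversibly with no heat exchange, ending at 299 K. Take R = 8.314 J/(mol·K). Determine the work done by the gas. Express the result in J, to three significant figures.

W ≈ 9460 J

Adiabatic ⇒ Q = 0, so W_by = −ΔU = nCᵥ(T₁ − T₂).
Cᵥ = 3R/2 = 12.47 J/(mol·K).
W = (2.52)(12.47)(600 − 299) = 9460 J.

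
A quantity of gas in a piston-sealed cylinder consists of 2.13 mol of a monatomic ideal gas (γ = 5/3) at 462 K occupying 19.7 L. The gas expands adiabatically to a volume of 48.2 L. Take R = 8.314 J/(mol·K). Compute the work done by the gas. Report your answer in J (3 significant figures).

W ≈ 5510 J

Adiabatic: TV^(γ−1) = const with γ = 5/3.
T₂ = T₁ (V₁/V₂)^(γ−1) = 462 × (19.7/48.2)^0.667 = 462 × 0.5507 = 254.4 K.
W_by = nCᵥ(T₁ − T₂) = (2.13)(12.47)(462 − 254.4) = 5513 J.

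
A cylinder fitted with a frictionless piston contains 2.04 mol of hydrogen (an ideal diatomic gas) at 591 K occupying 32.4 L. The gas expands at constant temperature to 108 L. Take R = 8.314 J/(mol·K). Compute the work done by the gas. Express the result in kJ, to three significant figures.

W ≈ 12.1 kJ

Isothermal: W = nRT ln(V₂/V₁).
W = (2.04)(8.314)(591) × ln(108/32.4)
  = 10024 × 1.204
W_by_gas = 12068 J.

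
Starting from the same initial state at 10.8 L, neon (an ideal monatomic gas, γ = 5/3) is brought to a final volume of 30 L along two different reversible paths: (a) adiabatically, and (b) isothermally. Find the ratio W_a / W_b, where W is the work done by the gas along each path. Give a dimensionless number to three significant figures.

Path (a) adiabatic: W = P₁V₁(1 − (V₁/V₂)^(γ−1))/(γ−1) → W_a/(P₁V₁) = 0.7409.
Path (b) isothermal: W = P₁V₁ ln(V₂/V₁) → W_b/(P₁V₁) = 1.022.
W_a / W_b = 0.7409 / 1.022 = 0.7252.

W_a / W_b ≈ 0.725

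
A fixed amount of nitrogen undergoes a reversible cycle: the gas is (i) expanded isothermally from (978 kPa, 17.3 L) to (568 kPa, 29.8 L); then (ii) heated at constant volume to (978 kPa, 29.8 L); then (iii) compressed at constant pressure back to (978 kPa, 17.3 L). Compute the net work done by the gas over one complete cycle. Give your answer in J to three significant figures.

W_net ≈ -3020 J

Leg (i): W = PᵢVᵢ ln(V_f/Vᵢ) = (16919) ln(29.8/17.3) = 9201 J.
Leg (ii): W = 0.
Leg (iii): W = PΔV = (978)(17.3 − 29.8) = -12225 J.
W_net = 9201 − 12225 = -3024 J.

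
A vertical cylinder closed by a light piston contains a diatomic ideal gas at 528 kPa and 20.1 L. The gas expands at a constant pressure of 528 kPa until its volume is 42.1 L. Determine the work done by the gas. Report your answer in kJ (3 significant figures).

Isobaric: W = P ΔV.
W = (528 kPa)(42.1 − 20.1 L) = (528)(22) = 11616 J.

W ≈ 11.6 kJ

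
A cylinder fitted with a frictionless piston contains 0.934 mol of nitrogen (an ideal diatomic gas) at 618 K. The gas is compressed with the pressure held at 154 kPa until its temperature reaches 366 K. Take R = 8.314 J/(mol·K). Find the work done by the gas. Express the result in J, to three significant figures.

W ≈ -1960 J

Isobaric: W = P ΔV = nR ΔT.
W = (0.934)(8.314)(366 − 618) = -1957 J.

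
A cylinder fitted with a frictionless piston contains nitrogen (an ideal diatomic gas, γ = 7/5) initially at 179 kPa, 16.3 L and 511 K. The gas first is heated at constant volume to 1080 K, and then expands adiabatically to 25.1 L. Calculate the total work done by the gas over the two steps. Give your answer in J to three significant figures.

Step 1 (isochoric): W = 0 (constant volume).
After step 1: P = 378.3 kPa (V unchanged).
Step 2 (adiabatic): W = (P₁V₁ − P₂V₂)/(γ−1) = (6167 − 5189)/0.4 = 2445 J.
W_total = 0 + 2445 = 2445 J.

W_total ≈ 2440 J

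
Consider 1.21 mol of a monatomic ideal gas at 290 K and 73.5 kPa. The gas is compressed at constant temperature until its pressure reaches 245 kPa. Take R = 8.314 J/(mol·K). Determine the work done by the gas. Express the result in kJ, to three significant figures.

Isothermal process: W = nRT ln(V₂/V₁) = nRT ln(P₁/P₂).
W = (1.21)(8.314)(290) × ln(73.5/245)
  = 2917 × ln(0.3) = 2917 × -1.204
W_by_gas = -3512 J.

W ≈ -3.51 kJ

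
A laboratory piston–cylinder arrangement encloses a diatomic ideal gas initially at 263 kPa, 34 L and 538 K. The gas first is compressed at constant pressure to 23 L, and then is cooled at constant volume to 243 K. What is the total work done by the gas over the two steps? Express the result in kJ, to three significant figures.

W_total ≈ -2.89 kJ

Step 1 (isobaric): W = PΔV = (263 kPa)(23 − 34 L) = -2893 J.
Step 2 (isochoric): W = 0 (constant volume).
W_total = -2893 + 0 = -2893 J.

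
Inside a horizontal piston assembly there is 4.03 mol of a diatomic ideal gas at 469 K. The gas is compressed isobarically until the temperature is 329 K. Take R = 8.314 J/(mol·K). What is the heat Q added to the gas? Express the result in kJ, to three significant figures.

Isobaric: W = nRΔT = (4.03)(8.314)(-140) = -4691 J.
ΔU = nCᵥΔT with Cᵥ = 5R/2: ΔU = (4.03)(20.79)(-140) = -11727 J.
Q = ΔU + W = -11727 − 4691 = -16418 J.

Q ≈ -16.4 kJ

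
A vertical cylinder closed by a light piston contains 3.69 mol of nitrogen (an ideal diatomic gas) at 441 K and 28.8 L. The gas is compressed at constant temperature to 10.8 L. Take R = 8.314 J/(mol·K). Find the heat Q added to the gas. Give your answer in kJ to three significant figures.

Isothermal ⇒ ΔU = 0, so Q = W = nRT ln(V₂/V₁).
Q = (3.69)(8.314)(441) ln(10.8/28.8) = 13529 × -0.9808 = -13270 J.

Q ≈ -13.3 kJ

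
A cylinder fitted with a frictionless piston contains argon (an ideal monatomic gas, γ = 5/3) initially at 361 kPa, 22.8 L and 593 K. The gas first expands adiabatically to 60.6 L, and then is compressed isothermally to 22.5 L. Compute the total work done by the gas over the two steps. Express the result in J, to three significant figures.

W_total ≈ 1660 J

Step 1 (adiabatic): W = (P₁V₁ − P₂V₂)/(γ−1) = (8231 − 4290)/0.667 = 5912 J.
After step 1: P = 70.79 kPa, V = 60.6 L, T = 309.1 K.
Step 2 (isothermal): W = P₁V₁ ln(V₂/V₁) = (4290) ln(22.5/60.6) = -4250 J.
W_total = 5912 − 4250 = 1662 J.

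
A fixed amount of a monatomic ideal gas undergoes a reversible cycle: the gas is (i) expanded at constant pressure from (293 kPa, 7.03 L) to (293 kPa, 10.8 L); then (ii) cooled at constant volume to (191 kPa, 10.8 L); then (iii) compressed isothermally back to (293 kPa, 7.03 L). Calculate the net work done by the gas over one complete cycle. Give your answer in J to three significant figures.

Leg (i): W = PΔV = (293)(10.8 − 7.03) = 1105 J.
Leg (ii): W = 0.
Leg (iii): W = PᵢVᵢ ln(V_f/Vᵢ) = (2063) ln(7.03/10.8) = -885.7 J.
W_net = 1105 − 885.7 = 218.9 J.

W_net ≈ 219 J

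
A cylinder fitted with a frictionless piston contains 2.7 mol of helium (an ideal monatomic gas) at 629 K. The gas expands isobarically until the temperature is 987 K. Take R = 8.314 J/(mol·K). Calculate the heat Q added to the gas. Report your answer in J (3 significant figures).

Isobaric: W = nRΔT = (2.7)(8.314)(358) = 8036 J.
ΔU = nCᵥΔT with Cᵥ = 3R/2: ΔU = (2.7)(12.47)(358) = 12054 J.
Q = ΔU + W = 12054 + 8036 = 20091 J.

Q ≈ 20100 J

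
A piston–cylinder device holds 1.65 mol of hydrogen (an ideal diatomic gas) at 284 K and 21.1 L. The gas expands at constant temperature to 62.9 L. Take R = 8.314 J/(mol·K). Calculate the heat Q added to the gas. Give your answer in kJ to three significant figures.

Q ≈ 4.26 kJ

Isothermal ⇒ ΔU = 0, so Q = W = nRT ln(V₂/V₁).
Q = (1.65)(8.314)(284) ln(62.9/21.1) = 3896 × 1.092 = 4255 J.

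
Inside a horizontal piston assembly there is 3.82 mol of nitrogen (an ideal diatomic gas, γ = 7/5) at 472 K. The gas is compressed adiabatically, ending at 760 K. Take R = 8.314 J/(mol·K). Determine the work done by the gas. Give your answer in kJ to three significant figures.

W ≈ -22.9 kJ

Adiabatic ⇒ Q = 0, so W_by = −ΔU = nCᵥ(T₁ − T₂).
Cᵥ = 5R/2 = 20.79 J/(mol·K).
W = (3.82)(20.79)(472 − 760) = -22867 J.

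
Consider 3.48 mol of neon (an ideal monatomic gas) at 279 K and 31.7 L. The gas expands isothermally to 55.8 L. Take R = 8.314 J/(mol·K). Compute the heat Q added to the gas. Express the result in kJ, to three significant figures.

Isothermal ⇒ ΔU = 0, so Q = W = nRT ln(V₂/V₁).
Q = (3.48)(8.314)(279) ln(55.8/31.7) = 8072 × 0.5655 = 4564 J.

Q ≈ 4.56 kJ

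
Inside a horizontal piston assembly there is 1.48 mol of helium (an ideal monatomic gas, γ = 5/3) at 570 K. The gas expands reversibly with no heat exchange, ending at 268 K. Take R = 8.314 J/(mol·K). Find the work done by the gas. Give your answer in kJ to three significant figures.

Adiabatic ⇒ Q = 0, so W_by = −ΔU = nCᵥ(T₁ − T₂).
Cᵥ = 3R/2 = 12.47 J/(mol·K).
W = (1.48)(12.47)(570 − 268) = 5574 J.

W ≈ 5.57 kJ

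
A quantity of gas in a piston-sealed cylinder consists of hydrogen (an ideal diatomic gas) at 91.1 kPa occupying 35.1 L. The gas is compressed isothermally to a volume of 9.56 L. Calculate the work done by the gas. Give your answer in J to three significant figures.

W ≈ -4160 J

Isothermal: W = nRT ln(V₂/V₁) = P₁V₁ ln(V₂/V₁).
P₁V₁ = (91.1 kPa)(35.1 L) = 3198 J.
W = 3198 × ln(9.56/35.1) = 3198 × -1.301
W_by_gas = -4159 J.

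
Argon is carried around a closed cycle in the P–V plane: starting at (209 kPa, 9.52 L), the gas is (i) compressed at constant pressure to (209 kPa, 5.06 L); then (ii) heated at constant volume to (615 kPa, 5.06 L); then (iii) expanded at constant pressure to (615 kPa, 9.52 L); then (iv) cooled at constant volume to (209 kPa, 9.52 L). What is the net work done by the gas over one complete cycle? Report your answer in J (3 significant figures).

Constant-volume legs do no work.
W(i) = (209)(5.06 − 9.52) = -932.1 J; W(iii) = (615)(9.52 − 5.06) = 2743 J.
W_net = -932.1 + 2743 = 1811 J (the clockwise enclosed area).

W_net ≈ 1810 J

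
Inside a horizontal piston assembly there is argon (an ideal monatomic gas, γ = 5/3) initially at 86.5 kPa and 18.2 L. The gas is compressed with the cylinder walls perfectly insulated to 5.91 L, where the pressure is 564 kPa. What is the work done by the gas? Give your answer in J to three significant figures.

Adiabatic: W = (P₁V₁ − P₂V₂)/(γ − 1) with γ = 5/3.
P₁V₁ = 1574 J, P₂V₂ = 3333 J.
W = (1574 − 3333) / 0.6667 = -2638 J.

W ≈ -2640 J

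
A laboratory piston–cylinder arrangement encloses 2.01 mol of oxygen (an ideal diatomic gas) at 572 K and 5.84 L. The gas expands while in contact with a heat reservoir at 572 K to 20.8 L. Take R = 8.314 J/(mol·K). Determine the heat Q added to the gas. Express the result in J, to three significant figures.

Q ≈ 12100 J

Isothermal ⇒ ΔU = 0, so Q = W = nRT ln(V₂/V₁).
Q = (2.01)(8.314)(572) ln(20.8/5.84) = 9559 × 1.27 = 12142 J.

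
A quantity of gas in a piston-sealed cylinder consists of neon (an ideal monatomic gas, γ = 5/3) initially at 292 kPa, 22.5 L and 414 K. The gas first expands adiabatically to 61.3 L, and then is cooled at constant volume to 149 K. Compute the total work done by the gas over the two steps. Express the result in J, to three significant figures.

Step 1 (adiabatic): W = (P₁V₁ − P₂V₂)/(γ−1) = (6570 − 3368)/0.667 = 4803 J.
Step 2 (isochoric): W = 0 (constant volume).
W_total = 4803 + 0 = 4803 J.

W_total ≈ 4800 J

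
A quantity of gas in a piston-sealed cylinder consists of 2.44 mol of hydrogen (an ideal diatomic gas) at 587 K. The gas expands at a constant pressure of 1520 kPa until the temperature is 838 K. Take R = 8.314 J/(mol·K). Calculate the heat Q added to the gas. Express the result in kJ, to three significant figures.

Q ≈ 17.8 kJ

Isobaric: W = nRΔT = (2.44)(8.314)(251) = 5092 J.
ΔU = nCᵥΔT with Cᵥ = 5R/2: ΔU = (2.44)(20.79)(251) = 12730 J.
Q = ΔU + W = 12730 + 5092 = 17821 J.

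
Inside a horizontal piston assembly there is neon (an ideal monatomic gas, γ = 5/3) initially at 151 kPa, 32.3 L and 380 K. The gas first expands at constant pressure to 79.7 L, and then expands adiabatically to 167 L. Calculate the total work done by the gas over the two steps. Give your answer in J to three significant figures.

W_total ≈ 14200 J

Step 1 (isobaric): W = PΔV = (151 kPa)(79.7 − 32.3 L) = 7157 J.
After step 1: P = 151 kPa, V = 79.7 L, T = 937.6 K.
Step 2 (adiabatic): W = (P₁V₁ − P₂V₂)/(γ−1) = (12035 − 7350)/0.667 = 7028 J.
W_total = 7157 + 7028 = 14185 J.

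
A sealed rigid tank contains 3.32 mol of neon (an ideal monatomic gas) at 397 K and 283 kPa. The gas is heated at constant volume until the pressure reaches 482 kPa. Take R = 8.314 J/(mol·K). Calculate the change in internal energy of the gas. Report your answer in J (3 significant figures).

ΔU ≈ 11600 J

Constant volume ⇒ W = 0, so Q = ΔU = nCᵥΔT with Cᵥ = 3R/2 = 12.47 J/(mol·K).
At constant V, T₂/T₁ = P₂/P₁ ⇒ ΔT = T₁(P₂/P₁ − 1) = 397·(482/283 − 1) = 279.2 K.
ΔU = (3.32)(12.47)(279.2) = 11558 J.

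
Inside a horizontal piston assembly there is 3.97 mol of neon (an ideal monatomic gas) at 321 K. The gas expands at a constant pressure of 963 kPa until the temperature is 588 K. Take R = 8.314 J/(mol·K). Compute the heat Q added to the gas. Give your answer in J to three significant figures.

Isobaric: W = nRΔT = (3.97)(8.314)(267) = 8813 J.
ΔU = nCᵥΔT with Cᵥ = 3R/2: ΔU = (3.97)(12.47)(267) = 13219 J.
Q = ΔU + W = 13219 + 8813 = 22032 J.

Q ≈ 22000 J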